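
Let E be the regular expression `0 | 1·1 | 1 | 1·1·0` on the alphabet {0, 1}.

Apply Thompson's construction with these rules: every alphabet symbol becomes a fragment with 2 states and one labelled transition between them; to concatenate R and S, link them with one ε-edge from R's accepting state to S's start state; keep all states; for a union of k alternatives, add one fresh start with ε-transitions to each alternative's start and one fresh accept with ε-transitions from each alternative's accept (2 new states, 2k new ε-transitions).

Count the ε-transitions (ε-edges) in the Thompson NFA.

Per subexpression:
Each of the 7 symbol leaves contributes 0 ε-transitions.
  1·1 → 1 ε-transition
  1·1·0 → 2 ε-transitions
  0 | 1·1 | 1 | 1·1·0 → 11 ε-transitions

11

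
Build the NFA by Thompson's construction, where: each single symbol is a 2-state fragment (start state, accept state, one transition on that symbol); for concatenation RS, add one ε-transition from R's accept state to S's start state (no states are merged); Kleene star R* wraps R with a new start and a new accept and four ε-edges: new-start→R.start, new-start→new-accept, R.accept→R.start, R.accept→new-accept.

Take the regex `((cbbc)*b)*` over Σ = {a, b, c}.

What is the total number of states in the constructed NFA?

14

Bottom-up over the parse tree:
Each of the 5 symbol leaves contributes a 2-state fragment.
  cbbc → 8 states
  (cbbc)* → 10 states
  (cbbc)*b → 12 states
  ((cbbc)*b)* → 14 states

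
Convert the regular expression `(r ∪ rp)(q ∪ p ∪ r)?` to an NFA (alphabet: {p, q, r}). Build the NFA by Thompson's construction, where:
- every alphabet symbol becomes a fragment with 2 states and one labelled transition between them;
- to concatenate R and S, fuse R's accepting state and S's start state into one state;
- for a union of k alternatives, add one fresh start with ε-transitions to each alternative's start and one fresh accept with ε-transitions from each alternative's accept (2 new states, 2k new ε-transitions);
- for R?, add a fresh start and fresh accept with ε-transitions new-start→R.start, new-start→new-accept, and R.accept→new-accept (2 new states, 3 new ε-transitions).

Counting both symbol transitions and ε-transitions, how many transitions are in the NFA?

19

Per subexpression:
Each of the 6 symbol leaves contributes 1 transition (1 symbol, 0 ε).
  rp — 2 transitions (2 symbol, 0 ε)
  r ∪ rp — 7 transitions (3 symbol, 4 ε)
  q ∪ p ∪ r — 9 transitions (3 symbol, 6 ε)
  (q ∪ p ∪ r)? — 12 transitions (3 symbol, 9 ε)
  (r ∪ rp)(q ∪ p ∪ r)? — 19 transitions (6 symbol, 13 ε)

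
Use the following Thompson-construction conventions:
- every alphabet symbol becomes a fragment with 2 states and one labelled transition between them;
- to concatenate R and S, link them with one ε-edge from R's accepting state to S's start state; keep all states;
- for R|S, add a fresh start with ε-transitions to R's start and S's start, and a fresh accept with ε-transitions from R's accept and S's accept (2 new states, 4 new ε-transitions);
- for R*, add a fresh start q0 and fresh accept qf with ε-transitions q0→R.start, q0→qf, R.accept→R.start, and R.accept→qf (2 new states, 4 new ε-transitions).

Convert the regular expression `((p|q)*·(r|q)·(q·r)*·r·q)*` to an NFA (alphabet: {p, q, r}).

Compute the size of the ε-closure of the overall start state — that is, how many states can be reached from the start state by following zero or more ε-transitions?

10

Work bottom-up. For each fragment F, track |ε-closure(F.start)| and whether F's accept lies in that closure (i.e. whether F accepts ε). A single-symbol fragment has closure size 1 and does not accept ε.
  p|q : new start ε-reaches every alternative's start; none of them accept ε, so the new accept is not reached: |ε-closure| = 1 + 1 + 1 = 3
  (p|q)* : the star's fresh start ε-reaches both the body's start and the fresh accept: |ε-closure| = 2 + 3 = 5
  r|q : |ε-closure| = 1 + 1 + 1 = 3 (the new accept is not ε-reachable since no branch accepts ε)
  q·r : same as the first factor's closure: |ε-closure| = 1
  (q·r)* : the star's fresh start ε-reaches both the body's start and the fresh accept: |ε-closure| = 2 + 1 = 3
  (p|q)*·(r|q)·(q·r)*·r·q : the left operand accepts ε, so the closure extends into the next operand (via the concat ε-link); |ε-closure| = 5 + 3 = 8
  ((p|q)*·(r|q)·(q·r)*·r·q)* : |ε-closure| = 1 (new start) + 8 (body) + 1 (new accept) = 10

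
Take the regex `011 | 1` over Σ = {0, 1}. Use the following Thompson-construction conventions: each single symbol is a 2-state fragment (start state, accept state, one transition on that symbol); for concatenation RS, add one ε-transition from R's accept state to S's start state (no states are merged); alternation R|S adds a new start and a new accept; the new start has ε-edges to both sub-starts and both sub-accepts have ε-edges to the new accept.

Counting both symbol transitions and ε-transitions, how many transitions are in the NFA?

Building bottom-up:
Each of the 4 symbol leaves contributes 1 transition (1 symbol, 0 ε).
  011 — 5 transitions (3 symbol, 2 ε)
  011 | 1 — 10 transitions (4 symbol, 6 ε)

10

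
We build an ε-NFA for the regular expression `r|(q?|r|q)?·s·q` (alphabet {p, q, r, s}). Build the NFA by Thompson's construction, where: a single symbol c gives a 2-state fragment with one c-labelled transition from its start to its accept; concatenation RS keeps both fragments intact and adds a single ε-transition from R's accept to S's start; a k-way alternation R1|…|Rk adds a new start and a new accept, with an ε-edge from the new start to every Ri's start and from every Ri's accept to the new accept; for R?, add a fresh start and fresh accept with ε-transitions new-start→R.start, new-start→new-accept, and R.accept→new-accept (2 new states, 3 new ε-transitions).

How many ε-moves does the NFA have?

18

Per subexpression:
Each of the 6 symbol leaves contributes 0 ε-transitions.
  q? = 3 ε-transitions
  q?|r|q = 9 ε-transitions
  (q?|r|q)? = 12 ε-transitions
  (q?|r|q)?·s·q = 14 ε-transitions
  r|(q?|r|q)?·s·q = 18 ε-transitions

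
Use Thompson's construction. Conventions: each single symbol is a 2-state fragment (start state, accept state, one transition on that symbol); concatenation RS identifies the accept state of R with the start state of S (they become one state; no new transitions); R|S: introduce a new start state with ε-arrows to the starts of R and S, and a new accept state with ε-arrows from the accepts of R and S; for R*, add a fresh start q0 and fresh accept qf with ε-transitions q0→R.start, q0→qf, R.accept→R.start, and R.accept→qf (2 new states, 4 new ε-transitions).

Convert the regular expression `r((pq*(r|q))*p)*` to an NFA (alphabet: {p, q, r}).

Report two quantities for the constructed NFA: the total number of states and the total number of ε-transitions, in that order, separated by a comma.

Per subexpression:
Each of the 6 symbol leaves contributes 2 states and 0 ε-transitions.
  q* : 4 states, 4 ε-transitions
  r|q : 6 states, 4 ε-transitions
  pq*(r|q) : 10 states, 8 ε-transitions
  (pq*(r|q))* : 12 states, 12 ε-transitions
  (pq*(r|q))*p : 13 states, 12 ε-transitions
  ((pq*(r|q))*p)* : 15 states, 16 ε-transitions
  r((pq*(r|q))*p)* : 16 states, 16 ε-transitions

16, 16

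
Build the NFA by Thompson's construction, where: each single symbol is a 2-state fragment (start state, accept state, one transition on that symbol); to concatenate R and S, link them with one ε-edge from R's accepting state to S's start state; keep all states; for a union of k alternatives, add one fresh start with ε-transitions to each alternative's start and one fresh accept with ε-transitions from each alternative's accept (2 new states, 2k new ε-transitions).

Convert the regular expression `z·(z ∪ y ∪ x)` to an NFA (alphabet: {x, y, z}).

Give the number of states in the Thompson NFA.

10

Recursing over subexpressions:
Each of the 4 symbol leaves contributes a 2-state fragment.
  z ∪ y ∪ x — 8 states
  z·(z ∪ y ∪ x) — 10 states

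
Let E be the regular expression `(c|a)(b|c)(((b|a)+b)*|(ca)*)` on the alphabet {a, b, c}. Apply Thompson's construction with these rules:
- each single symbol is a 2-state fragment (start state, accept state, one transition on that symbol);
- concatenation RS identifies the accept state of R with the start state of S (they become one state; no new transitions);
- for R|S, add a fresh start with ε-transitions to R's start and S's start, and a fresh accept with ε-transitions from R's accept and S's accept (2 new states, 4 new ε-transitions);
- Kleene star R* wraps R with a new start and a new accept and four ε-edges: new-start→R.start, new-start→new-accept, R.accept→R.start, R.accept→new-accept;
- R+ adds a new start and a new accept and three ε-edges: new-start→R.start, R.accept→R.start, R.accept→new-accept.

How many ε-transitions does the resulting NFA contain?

27

Recursing over subexpressions:
Each of the 9 symbol leaves contributes 0 ε-transitions.
  c|a → 4 ε-transitions
  b|c → 4 ε-transitions
  b|a → 4 ε-transitions
  (b|a)+ → 7 ε-transitions
  (b|a)+b → 7 ε-transitions
  ((b|a)+b)* → 11 ε-transitions
  ca → 0 ε-transitions
  (ca)* → 4 ε-transitions
  ((b|a)+b)*|(ca)* → 19 ε-transitions
  (c|a)(b|c)(((b|a)+b)*|(ca)*) → 27 ε-transitions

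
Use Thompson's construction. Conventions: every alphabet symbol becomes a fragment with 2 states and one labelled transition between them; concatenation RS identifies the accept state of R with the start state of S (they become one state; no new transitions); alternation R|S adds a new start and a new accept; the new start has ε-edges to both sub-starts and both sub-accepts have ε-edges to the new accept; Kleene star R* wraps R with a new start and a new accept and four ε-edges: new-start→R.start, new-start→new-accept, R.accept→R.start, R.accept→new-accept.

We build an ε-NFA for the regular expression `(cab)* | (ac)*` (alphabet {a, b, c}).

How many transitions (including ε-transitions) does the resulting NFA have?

17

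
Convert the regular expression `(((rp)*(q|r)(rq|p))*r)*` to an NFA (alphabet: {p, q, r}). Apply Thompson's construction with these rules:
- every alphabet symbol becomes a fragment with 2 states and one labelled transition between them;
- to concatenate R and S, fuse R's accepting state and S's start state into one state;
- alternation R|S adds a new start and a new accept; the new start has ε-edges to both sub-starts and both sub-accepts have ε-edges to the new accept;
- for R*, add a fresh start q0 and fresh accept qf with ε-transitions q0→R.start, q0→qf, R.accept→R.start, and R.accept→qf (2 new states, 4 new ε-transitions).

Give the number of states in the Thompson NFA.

21

Per subexpression:
Each of the 8 symbol leaves contributes a 2-state fragment.
  rp = 3 states
  (rp)* = 5 states
  q|r = 6 states
  rq = 3 states
  rq|p = 7 states
  (rp)*(q|r)(rq|p) = 16 states
  ((rp)*(q|r)(rq|p))* = 18 states
  ((rp)*(q|r)(rq|p))*r = 19 states
  (((rp)*(q|r)(rq|p))*r)* = 21 states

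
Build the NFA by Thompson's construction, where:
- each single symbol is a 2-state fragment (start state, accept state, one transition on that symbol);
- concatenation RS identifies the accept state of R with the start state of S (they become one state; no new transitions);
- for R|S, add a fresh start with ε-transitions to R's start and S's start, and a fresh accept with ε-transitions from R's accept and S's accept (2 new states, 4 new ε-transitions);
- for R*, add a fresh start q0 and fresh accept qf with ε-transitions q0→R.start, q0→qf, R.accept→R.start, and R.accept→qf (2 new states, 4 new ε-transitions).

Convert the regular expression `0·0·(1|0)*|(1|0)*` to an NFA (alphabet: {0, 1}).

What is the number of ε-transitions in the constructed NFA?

20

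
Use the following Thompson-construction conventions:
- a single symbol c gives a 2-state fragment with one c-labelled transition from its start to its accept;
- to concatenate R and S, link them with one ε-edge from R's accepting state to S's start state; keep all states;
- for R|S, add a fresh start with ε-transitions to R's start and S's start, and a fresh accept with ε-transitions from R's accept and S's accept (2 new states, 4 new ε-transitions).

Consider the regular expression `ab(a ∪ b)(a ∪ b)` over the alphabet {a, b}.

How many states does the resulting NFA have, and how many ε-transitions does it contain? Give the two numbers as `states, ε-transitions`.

Per subexpression:
Each of the 6 symbol leaves contributes 2 states and 0 ε-transitions.
  a ∪ b — 6 states, 4 ε-transitions
  a ∪ b — 6 states, 4 ε-transitions
  ab(a ∪ b)(a ∪ b) — 16 states, 11 ε-transitions

16, 11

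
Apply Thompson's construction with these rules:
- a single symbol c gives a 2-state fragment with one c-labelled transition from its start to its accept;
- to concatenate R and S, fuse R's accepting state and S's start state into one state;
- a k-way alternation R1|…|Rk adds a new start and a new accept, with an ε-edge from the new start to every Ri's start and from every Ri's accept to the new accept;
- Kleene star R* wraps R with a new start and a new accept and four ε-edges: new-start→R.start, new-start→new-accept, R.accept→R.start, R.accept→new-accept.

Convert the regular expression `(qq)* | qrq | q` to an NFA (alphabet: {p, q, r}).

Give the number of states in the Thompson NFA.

13

Per subexpression:
Each of the 6 symbol leaves contributes a 2-state fragment.
  qq = 3 states
  (qq)* = 5 states
  qrq = 4 states
  (qq)* | qrq | q = 13 states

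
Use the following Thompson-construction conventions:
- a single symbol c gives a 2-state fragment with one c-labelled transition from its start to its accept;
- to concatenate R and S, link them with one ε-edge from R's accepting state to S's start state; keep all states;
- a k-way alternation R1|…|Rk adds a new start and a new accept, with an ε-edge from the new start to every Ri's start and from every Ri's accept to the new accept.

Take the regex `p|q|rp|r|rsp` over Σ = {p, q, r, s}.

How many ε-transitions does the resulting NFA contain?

13

Per subexpression:
Each of the 8 symbol leaves contributes 0 ε-transitions.
  rp = 1 ε-transition
  rsp = 2 ε-transitions
  p|q|rp|r|rsp = 13 ε-transitions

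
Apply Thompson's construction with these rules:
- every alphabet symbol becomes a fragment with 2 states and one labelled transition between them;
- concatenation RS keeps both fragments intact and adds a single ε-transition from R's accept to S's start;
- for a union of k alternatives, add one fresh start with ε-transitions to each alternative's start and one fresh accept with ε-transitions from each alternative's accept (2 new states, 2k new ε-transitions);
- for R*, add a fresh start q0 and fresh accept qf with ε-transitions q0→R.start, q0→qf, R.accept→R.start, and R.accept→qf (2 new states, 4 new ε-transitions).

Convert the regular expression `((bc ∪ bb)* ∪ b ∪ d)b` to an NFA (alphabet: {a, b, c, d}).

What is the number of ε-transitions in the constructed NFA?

17

Bottom-up over the parse tree:
Each of the 7 symbol leaves contributes 0 ε-transitions.
  bc — 1 ε-transition
  bb — 1 ε-transition
  bc ∪ bb — 6 ε-transitions
  (bc ∪ bb)* — 10 ε-transitions
  (bc ∪ bb)* ∪ b ∪ d — 16 ε-transitions
  ((bc ∪ bb)* ∪ b ∪ d)b — 17 ε-transitions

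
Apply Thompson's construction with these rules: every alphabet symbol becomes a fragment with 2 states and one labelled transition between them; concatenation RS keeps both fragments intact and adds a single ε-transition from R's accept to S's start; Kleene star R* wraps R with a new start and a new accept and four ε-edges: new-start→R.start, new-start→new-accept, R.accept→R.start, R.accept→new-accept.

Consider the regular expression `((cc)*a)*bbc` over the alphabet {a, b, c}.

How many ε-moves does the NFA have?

13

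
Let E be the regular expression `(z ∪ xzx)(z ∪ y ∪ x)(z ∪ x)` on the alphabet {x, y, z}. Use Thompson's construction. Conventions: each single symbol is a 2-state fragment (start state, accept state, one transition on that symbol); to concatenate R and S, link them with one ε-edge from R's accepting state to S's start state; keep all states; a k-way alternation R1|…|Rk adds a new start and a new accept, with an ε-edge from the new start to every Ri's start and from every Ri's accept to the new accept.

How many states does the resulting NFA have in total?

24

By structural recursion:
Each of the 9 symbol leaves contributes a 2-state fragment.
  xzx — 6 states
  z ∪ xzx — 10 states
  z ∪ y ∪ x — 8 states
  z ∪ x — 6 states
  (z ∪ xzx)(z ∪ y ∪ x)(z ∪ x) — 24 states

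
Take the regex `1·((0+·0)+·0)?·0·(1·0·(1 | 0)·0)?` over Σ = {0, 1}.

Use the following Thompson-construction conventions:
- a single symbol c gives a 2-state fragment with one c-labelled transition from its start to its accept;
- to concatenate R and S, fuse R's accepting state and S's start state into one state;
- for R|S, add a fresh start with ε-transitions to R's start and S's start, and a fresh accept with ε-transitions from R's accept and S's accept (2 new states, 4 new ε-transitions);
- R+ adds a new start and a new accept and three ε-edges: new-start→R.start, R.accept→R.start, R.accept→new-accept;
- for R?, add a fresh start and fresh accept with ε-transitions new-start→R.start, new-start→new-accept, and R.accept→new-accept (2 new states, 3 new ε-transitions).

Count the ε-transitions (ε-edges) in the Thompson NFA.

Recursing over subexpressions:
Each of the 10 symbol leaves contributes 0 ε-transitions.
  0+ → 3 ε-transitions
  0+·0 → 3 ε-transitions
  (0+·0)+ → 6 ε-transitions
  (0+·0)+·0 → 6 ε-transitions
  ((0+·0)+·0)? → 9 ε-transitions
  1 | 0 → 4 ε-transitions
  1·0·(1 | 0)·0 → 4 ε-transitions
  (1·0·(1 | 0)·0)? → 7 ε-transitions
  1·((0+·0)+·0)?·0·(1·0·(1 | 0)·0)? → 16 ε-transitions

16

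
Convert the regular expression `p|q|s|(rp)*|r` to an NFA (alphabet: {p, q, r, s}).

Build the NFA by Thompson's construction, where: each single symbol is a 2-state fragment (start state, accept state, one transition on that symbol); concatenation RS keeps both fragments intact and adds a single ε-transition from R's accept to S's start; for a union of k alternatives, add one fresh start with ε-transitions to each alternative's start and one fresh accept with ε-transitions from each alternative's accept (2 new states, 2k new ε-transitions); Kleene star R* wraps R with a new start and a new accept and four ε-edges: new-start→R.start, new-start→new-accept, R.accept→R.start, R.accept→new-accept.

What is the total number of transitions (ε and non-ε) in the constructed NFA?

21

Per subexpression:
Each of the 6 symbol leaves contributes 1 transition (1 symbol, 0 ε).
  rp → 3 transitions (2 symbol, 1 ε)
  (rp)* → 7 transitions (2 symbol, 5 ε)
  p|q|s|(rp)*|r → 21 transitions (6 symbol, 15 ε)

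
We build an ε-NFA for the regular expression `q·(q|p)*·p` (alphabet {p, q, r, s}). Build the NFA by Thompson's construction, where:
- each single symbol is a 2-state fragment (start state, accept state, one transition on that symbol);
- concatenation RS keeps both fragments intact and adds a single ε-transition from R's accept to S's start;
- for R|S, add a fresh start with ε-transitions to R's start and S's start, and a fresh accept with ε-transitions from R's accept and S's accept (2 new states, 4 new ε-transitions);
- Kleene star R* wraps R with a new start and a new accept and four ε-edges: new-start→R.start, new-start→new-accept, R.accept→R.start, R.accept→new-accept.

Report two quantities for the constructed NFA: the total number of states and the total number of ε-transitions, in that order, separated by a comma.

Bottom-up over the parse tree:
Each of the 4 symbol leaves contributes 2 states and 0 ε-transitions.
  q|p = 6 states, 4 ε-transitions
  (q|p)* = 8 states, 8 ε-transitions
  q·(q|p)*·p = 12 states, 10 ε-transitions

12, 10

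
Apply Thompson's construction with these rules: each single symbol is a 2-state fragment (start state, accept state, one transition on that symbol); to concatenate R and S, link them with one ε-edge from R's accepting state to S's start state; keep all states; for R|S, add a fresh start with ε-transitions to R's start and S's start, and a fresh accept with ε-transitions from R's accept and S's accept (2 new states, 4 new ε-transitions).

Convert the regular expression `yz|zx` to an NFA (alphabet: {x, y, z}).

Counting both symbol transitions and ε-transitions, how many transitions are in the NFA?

10

Recursing over subexpressions:
Each of the 4 symbol leaves contributes 1 transition (1 symbol, 0 ε).
  yz : 3 transitions (2 symbol, 1 ε)
  zx : 3 transitions (2 symbol, 1 ε)
  yz|zx : 10 transitions (4 symbol, 6 ε)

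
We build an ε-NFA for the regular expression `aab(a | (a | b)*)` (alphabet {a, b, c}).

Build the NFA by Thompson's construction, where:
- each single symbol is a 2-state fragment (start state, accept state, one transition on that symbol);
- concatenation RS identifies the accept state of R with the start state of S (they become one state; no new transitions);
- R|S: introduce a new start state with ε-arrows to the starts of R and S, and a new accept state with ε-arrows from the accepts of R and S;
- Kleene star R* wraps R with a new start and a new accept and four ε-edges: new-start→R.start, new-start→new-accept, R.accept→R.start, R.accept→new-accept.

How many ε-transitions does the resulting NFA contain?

12

Bottom-up over the parse tree:
Each of the 6 symbol leaves contributes 0 ε-transitions.
  a | b = 4 ε-transitions
  (a | b)* = 8 ε-transitions
  a | (a | b)* = 12 ε-transitions
  aab(a | (a | b)*) = 12 ε-transitions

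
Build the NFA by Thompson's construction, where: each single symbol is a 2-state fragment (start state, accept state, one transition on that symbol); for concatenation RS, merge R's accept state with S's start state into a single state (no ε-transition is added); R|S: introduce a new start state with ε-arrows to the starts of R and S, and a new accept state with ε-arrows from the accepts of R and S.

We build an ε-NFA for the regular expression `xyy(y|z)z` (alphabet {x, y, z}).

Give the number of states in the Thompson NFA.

10

Recursing over subexpressions:
Each of the 6 symbol leaves contributes a 2-state fragment.
  y|z = 6 states
  xyy(y|z)z = 10 states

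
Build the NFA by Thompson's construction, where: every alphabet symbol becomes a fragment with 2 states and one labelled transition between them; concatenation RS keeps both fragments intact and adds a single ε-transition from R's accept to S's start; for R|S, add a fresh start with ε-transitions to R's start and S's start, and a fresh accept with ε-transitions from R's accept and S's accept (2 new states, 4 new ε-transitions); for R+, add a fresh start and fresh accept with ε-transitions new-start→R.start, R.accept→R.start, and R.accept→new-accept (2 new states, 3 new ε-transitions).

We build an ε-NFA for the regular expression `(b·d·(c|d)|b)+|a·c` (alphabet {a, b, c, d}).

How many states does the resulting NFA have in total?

22

Building bottom-up:
Each of the 7 symbol leaves contributes a 2-state fragment.
  c|d — 6 states
  b·d·(c|d) — 10 states
  b·d·(c|d)|b — 14 states
  (b·d·(c|d)|b)+ — 16 states
  a·c — 4 states
  (b·d·(c|d)|b)+|a·c — 22 states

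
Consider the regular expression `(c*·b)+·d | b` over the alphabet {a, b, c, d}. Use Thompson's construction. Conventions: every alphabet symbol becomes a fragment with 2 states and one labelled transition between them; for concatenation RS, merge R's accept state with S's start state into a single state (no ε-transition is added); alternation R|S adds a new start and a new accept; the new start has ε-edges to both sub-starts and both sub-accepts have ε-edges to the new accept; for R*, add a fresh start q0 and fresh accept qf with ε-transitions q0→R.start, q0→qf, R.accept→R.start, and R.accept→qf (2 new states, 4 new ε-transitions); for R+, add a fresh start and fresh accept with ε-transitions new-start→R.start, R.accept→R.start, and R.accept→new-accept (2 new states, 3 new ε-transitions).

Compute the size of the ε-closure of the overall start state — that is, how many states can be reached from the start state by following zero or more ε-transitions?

6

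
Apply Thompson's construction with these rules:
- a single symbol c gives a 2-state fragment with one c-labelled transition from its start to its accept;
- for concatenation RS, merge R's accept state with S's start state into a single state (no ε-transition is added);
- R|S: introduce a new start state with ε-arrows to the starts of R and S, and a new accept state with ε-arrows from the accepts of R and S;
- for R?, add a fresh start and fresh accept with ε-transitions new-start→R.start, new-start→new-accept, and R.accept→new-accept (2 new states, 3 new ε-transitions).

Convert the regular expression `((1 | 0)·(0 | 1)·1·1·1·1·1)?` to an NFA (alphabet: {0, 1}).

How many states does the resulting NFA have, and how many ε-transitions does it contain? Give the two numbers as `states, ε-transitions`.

18, 11

Per subexpression:
Each of the 9 symbol leaves contributes 2 states and 0 ε-transitions.
  1 | 0 : 6 states, 4 ε-transitions
  0 | 1 : 6 states, 4 ε-transitions
  (1 | 0)·(0 | 1)·1·1·1·1·1 : 16 states, 8 ε-transitions
  ((1 | 0)·(0 | 1)·1·1·1·1·1)? : 18 states, 11 ε-transitions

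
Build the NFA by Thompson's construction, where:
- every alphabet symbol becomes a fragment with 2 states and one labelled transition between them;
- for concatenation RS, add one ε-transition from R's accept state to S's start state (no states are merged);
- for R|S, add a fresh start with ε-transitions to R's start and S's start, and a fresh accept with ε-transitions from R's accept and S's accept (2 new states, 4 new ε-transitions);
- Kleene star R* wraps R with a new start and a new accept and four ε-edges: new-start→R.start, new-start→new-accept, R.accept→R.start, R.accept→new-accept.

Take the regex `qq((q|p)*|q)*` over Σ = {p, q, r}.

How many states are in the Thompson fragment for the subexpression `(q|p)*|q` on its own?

Fragment for `(q|p)*|q`:
Each of the 3 symbol leaves contributes a 2-state fragment.
  q|p — 6 states
  (q|p)* — 8 states
  (q|p)*|q — 12 states

12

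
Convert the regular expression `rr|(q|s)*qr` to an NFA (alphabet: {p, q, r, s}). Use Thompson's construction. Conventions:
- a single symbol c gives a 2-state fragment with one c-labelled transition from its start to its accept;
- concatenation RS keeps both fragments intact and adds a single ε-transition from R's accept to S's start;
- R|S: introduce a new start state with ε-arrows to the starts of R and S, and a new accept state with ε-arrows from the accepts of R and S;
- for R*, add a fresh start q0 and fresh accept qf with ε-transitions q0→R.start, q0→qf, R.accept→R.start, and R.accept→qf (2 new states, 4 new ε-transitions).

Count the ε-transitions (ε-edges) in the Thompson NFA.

15

Per subexpression:
Each of the 6 symbol leaves contributes 0 ε-transitions.
  rr : 1 ε-transition
  q|s : 4 ε-transitions
  (q|s)* : 8 ε-transitions
  (q|s)*qr : 10 ε-transitions
  rr|(q|s)*qr : 15 ε-transitions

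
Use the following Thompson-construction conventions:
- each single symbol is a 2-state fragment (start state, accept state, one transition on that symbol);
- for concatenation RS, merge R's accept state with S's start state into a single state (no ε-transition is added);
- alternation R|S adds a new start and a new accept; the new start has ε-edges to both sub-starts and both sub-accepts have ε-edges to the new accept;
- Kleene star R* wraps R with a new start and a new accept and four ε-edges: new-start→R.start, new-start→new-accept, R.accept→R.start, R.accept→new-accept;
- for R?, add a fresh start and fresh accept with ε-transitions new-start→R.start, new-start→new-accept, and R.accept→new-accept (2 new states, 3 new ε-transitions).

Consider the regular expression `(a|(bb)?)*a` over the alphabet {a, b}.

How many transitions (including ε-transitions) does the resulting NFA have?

15

Per subexpression:
Each of the 4 symbol leaves contributes 1 transition (1 symbol, 0 ε).
  bb = 2 transitions (2 symbol, 0 ε)
  (bb)? = 5 transitions (2 symbol, 3 ε)
  a|(bb)? = 10 transitions (3 symbol, 7 ε)
  (a|(bb)?)* = 14 transitions (3 symbol, 11 ε)
  (a|(bb)?)*a = 15 transitions (4 symbol, 11 ε)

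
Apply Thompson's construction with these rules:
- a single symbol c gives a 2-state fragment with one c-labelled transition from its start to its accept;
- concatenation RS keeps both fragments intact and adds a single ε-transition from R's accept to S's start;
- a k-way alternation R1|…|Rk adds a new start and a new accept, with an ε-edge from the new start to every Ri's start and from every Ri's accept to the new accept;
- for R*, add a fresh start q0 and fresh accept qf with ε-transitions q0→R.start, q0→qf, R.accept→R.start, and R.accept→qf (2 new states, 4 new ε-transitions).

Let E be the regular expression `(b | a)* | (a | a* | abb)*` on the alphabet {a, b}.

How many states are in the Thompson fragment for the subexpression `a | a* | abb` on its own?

14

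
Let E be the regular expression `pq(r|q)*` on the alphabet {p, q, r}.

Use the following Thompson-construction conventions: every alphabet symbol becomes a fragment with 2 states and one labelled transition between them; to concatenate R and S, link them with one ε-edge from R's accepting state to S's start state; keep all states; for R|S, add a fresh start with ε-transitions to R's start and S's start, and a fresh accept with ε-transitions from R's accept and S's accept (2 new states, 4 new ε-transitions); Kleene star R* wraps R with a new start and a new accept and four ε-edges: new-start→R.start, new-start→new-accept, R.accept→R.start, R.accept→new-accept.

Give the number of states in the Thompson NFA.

12

Recursing over subexpressions:
Each of the 4 symbol leaves contributes a 2-state fragment.
  r|q → 6 states
  (r|q)* → 8 states
  pq(r|q)* → 12 states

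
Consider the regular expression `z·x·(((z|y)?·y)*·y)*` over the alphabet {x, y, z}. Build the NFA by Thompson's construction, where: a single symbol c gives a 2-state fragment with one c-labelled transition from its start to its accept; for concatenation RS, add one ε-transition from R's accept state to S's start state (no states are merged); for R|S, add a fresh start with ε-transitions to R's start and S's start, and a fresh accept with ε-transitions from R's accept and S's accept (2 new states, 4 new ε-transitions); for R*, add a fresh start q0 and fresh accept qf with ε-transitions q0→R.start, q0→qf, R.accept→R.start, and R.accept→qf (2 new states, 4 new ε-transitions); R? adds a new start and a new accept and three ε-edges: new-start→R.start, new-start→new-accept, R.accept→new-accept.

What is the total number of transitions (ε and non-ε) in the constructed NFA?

25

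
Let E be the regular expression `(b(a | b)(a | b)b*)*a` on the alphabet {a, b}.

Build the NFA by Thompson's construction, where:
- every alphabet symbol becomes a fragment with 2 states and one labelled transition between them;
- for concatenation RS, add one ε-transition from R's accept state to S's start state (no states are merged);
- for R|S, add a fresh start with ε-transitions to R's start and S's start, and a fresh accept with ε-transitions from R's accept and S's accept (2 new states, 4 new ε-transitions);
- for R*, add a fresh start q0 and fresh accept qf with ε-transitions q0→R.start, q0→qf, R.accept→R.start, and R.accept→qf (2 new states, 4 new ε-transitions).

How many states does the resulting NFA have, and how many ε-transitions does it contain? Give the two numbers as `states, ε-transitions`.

22, 20

Per subexpression:
Each of the 7 symbol leaves contributes 2 states and 0 ε-transitions.
  a | b : 6 states, 4 ε-transitions
  a | b : 6 states, 4 ε-transitions
  b* : 4 states, 4 ε-transitions
  b(a | b)(a | b)b* : 18 states, 15 ε-transitions
  (b(a | b)(a | b)b*)* : 20 states, 19 ε-transitions
  (b(a | b)(a | b)b*)*a : 22 states, 20 ε-transitions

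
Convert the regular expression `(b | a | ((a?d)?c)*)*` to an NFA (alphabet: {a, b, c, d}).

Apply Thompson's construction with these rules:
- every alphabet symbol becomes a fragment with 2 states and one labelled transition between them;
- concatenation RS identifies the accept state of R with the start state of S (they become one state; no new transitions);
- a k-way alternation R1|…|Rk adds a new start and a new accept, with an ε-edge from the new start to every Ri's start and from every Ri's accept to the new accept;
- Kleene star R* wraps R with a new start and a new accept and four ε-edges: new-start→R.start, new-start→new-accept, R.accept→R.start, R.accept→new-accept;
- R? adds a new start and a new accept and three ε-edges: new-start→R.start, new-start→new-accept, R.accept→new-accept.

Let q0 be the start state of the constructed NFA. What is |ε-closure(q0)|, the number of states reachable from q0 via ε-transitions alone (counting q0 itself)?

Work bottom-up. For each fragment F, track |ε-closure(F.start)| and whether F's accept lies in that closure (i.e. whether F accepts ε). A single-symbol fragment has closure size 1 and does not accept ε.
  a? — C = 1 (new start) + 1 (body) + 1 (new accept, via ε) = 3
  a?d — C = 3 + (1−1) = 3 (closure spills across the concat boundary because the left factor accepts ε)
  (a?d)? — new start has ε-edges to the inner start and to the new accept, so C = 2 + 3 = 5
  (a?d)?c — the left operand accepts ε, so the closure extends into the next operand (the shared merged state is already counted); C = 5 + (1−1) = 5
  ((a?d)?c)* — new start has ε-edges to the inner start and to the new accept, so C = 2 + 5 = 7
  b | a | ((a?d)?c)* — new start ε-reaches every alternative's start; at least one alternative accepts ε, so the union's new accept is reached too: C = 1 + 1 + 1 + 7 + 1 = 11
  (b | a | ((a?d)?c)*)* — new start has ε-edges to the inner start and to the new accept, so C = 2 + 11 = 13

13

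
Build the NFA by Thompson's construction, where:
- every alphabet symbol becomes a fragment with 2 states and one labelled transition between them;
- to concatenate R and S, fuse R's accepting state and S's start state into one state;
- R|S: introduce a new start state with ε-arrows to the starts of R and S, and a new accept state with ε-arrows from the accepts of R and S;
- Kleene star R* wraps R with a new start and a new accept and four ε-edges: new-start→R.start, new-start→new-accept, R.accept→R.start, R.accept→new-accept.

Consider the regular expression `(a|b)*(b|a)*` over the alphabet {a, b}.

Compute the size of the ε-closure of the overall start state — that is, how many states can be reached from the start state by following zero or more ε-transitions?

9

Let C(F) = |ε-closure(F.start)| within fragment F, and note whether F accepts ε. Symbol fragments have C = 1 and do not accept ε. Then:
  a|b — |ε-closure| = 1 + 1 + 1 = 3 (the new accept is not ε-reachable since no branch accepts ε)
  (a|b)* — |ε-closure| = 1 (new start) + 3 (body) + 1 (new accept) = 5
  b|a — new start ε-reaches every alternative's start; none of them accept ε, so the new accept is not reached: |ε-closure| = 1 + 1 + 1 = 3
  (b|a)* — new start has ε-edges to the inner start and to the new accept, so |ε-closure| = 2 + 3 = 5
  (a|b)*(b|a)* — the left operand accepts ε, so the closure extends into the next operand (the shared merged state is already counted); |ε-closure| = 5 + (5−1) = 9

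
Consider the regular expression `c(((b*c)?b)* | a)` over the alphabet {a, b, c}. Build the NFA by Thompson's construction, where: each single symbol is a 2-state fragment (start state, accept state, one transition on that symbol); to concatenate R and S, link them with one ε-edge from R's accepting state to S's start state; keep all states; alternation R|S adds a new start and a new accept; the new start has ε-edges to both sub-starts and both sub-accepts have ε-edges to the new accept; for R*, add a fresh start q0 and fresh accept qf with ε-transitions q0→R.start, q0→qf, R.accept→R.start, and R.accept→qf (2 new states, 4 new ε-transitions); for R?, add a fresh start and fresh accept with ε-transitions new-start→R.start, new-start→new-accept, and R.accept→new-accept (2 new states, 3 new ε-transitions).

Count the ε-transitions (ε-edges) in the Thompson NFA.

18

By structural recursion:
Each of the 5 symbol leaves contributes 0 ε-transitions.
  b* — 4 ε-transitions
  b*c — 5 ε-transitions
  (b*c)? — 8 ε-transitions
  (b*c)?b — 9 ε-transitions
  ((b*c)?b)* — 13 ε-transitions
  ((b*c)?b)* | a — 17 ε-transitions
  c(((b*c)?b)* | a) — 18 ε-transitions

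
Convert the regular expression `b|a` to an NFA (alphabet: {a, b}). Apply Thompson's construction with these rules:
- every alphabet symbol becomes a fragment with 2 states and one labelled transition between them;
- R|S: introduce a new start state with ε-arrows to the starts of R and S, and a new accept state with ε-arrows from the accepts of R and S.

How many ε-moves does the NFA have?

Per subexpression:
Each of the 2 symbol leaves contributes 0 ε-transitions.
  b|a → 4 ε-transitions

4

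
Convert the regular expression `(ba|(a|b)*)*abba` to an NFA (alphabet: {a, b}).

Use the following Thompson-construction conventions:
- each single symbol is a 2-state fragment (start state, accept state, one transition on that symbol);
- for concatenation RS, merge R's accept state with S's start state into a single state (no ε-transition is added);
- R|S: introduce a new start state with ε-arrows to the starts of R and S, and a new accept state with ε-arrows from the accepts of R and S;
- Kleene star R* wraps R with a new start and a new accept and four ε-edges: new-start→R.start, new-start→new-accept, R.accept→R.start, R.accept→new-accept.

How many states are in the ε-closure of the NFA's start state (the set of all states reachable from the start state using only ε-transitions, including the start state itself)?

10

Work bottom-up. For each fragment F, track |ε-closure(F.start)| and whether F's accept lies in that closure (i.e. whether F accepts ε). A single-symbol fragment has closure size 1 and does not accept ε.
  ba — |closure| equals the left operand's closure size = 1 (its accept is not ε-reachable, so the closure stops there)
  a|b — |closure| = 1 + 1 + 1 = 3 (the new accept is not ε-reachable since no branch accepts ε)
  (a|b)* — new start has ε-edges to the inner start and to the new accept, so |closure| = 2 + 3 = 5
  ba|(a|b)* — |closure| = 1 (new start) + (1 + 5) + 1 (new accept, since some branch ε-reaches its own accept) = 8
  (ba|(a|b)*)* — new start has ε-edges to the inner start and to the new accept, so |closure| = 2 + 8 = 10
  (ba|(a|b)*)*abba — the left operand accepts ε, so the closure extends into the next operand (the shared merged state is already counted); |closure| = 10 + (1−1) = 10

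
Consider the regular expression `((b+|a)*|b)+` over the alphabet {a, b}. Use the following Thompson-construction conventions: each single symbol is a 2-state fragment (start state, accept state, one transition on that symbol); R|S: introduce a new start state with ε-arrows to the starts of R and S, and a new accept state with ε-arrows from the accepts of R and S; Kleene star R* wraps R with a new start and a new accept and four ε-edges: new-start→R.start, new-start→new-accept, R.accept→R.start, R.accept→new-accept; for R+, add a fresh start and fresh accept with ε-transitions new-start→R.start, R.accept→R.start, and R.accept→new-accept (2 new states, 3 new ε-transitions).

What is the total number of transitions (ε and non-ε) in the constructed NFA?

21

By structural recursion:
Each of the 3 symbol leaves contributes 1 transition (1 symbol, 0 ε).
  b+ → 4 transitions (1 symbol, 3 ε)
  b+|a → 9 transitions (2 symbol, 7 ε)
  (b+|a)* → 13 transitions (2 symbol, 11 ε)
  (b+|a)*|b → 18 transitions (3 symbol, 15 ε)
  ((b+|a)*|b)+ → 21 transitions (3 symbol, 18 ε)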